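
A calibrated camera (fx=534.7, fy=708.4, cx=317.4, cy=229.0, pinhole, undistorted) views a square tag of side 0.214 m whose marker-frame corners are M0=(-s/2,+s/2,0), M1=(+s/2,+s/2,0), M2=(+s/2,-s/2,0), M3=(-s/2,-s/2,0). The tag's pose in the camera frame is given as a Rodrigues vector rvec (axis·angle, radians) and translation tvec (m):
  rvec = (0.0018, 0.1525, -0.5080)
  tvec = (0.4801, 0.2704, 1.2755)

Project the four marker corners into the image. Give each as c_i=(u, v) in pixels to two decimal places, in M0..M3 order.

Intrinsics K: fx=534.7, fy=708.4, cx=317.4, cy=229.0
Marker side s = 0.214 m; corners in marker frame (Z=0):
  M0 = (-0.1070, +0.1070, 0)
  M1 = (+0.1070, +0.1070, 0)
  M2 = (+0.1070, -0.1070, 0)
  M3 = (-0.1070, -0.1070, 0)
rvec = (0.0018, 0.1525, -0.5080), |rvec| = θ = 0.53040 rad = 30.390°
Rodrigues: sinθ=0.50588, 1−cosθ=0.13739; R = I + sinθ·[k]× + (1−cosθ)·[k]×²:
    [+0.86261 +0.48465 +0.14500]
    [-0.48438 +0.87396 -0.03955]
    [-0.14590 -0.03612 +0.98864]
t = (0.4801, 0.2704, 1.2755) m
M0: Pc = R·M0+t = (+0.43966, +0.41574, +1.28725); u = 534.7·(+0.43966)/1.28725 + 317.4 = 500.0266, v = 708.4·(+0.41574)/1.28725 + 229.0 = 457.7924
M1: Pc = R·M1+t = (+0.62426, +0.31209, +1.25602); u = 534.7·(+0.62426)/1.25602 + 317.4 = 583.1511, v = 708.4·(+0.31209)/1.25602 + 229.0 = 405.0167
M2: Pc = R·M2+t = (+0.52054, +0.12506, +1.26375); u = 534.7·(+0.52054)/1.26375 + 317.4 = 537.6435, v = 708.4·(+0.12506)/1.26375 + 229.0 = 299.1011
M3: Pc = R·M3+t = (+0.33594, +0.22871, +1.29498); u = 534.7·(+0.33594)/1.29498 + 317.4 = 456.1124, v = 708.4·(+0.22871)/1.29498 + 229.0 = 354.1154

c0=(500.03, 457.79) c1=(583.15, 405.02) c2=(537.64, 299.10) c3=(456.11, 354.12)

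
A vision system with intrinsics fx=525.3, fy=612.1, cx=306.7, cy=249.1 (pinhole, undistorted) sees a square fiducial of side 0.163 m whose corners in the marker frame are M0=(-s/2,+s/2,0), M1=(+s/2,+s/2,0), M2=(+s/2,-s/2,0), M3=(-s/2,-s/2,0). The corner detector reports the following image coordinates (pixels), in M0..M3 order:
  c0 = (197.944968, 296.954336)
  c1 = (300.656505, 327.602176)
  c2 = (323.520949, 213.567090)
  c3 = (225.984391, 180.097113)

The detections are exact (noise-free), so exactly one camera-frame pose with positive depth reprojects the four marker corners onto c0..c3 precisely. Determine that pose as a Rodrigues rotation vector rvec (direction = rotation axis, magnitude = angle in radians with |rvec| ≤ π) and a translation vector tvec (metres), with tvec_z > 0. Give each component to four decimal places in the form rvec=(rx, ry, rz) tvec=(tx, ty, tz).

Intrinsics K: fx=525.3, fy=612.1, cx=306.7, cy=249.1
Marker side s = 0.163 m; corners in marker frame (Z=0):
  M0 = (-0.0815, +0.0815, 0)
  M1 = (+0.0815, +0.0815, 0)
  M2 = (+0.0815, -0.0815, 0)
  M3 = (-0.0815, -0.0815, 0)
Detected image corners:
  c0 = (197.944968, 296.954336) px
  c1 = (300.656505, 327.602176) px
  c2 = (323.520949, 213.567090) px
  c3 = (225.984391, 180.097113) px
Planar DLT: solve 8×8 A·h = b for H (H[2,2]=1):
  H  [+672.17780 -224.13610 +263.20409]
  H  [+253.46005 +641.77172 +253.61979]
  H  [+0.22233 -0.26057 +1.00000]
B = K⁻¹H; ‖b₁‖=1.214983, ‖b₂‖=1.214983; λ = 2/(‖b₁‖+‖b₂‖) = 0.823057, sign → tz>0 ⇒ λ=+0.823057
r₁ = λ·B[:,0] = (+0.94635,+0.26634,+0.18299); r₂ = λ·B[:,1] = (-0.22597,+0.95023,-0.21447)
r₃ = r₁×r₂ = (-0.23101,+0.16161,+0.95944); SVD([r₁ r₂ r₃]) → R = UVᵀ:
  R  [+0.94635 -0.22597 -0.23101]
  R  [+0.26634 +0.95023 +0.16161]
  R  [+0.18299 -0.21447 +0.95944]
t = (-0.06815, +0.00608, +0.82306) m
tr R = 2.856018; θ = arccos((tr R − 1)/2) = 0.381763 rad = 21.873°
axis k = ((R−Rᵀ)₃₂, (R−Rᵀ)₁₃, (R−Rᵀ)₂₁) / (2 sinθ) = (-0.504721, -0.555617, +0.660716)
rvec = θ·k = (-0.192684, -0.212114, +0.252237)

rvec=(-0.1927, -0.2121, 0.2522) tvec=(-0.0682, 0.0061, 0.8231)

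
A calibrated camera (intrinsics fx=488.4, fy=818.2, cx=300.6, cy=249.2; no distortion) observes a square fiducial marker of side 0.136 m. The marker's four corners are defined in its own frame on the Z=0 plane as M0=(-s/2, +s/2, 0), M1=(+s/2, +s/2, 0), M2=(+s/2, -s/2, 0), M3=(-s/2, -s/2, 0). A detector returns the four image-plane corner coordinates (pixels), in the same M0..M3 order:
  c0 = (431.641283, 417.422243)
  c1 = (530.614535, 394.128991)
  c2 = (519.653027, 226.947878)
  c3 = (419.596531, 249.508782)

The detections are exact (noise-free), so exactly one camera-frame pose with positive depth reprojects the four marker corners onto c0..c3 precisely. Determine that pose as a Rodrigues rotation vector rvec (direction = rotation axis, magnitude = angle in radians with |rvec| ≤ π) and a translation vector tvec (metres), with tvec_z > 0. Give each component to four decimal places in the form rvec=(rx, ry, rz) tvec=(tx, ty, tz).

Intrinsics K: fx=488.4, fy=818.2, cx=300.6, cy=249.2
Marker side s = 0.136 m; corners in marker frame (Z=0):
  M0 = (-0.0680, +0.0680, 0)
  M1 = (+0.0680, +0.0680, 0)
  M2 = (+0.0680, -0.0680, 0)
  M3 = (-0.0680, -0.0680, 0)
Detected image corners:
  c0 = (431.641283, 417.422243) px
  c1 = (530.614535, 394.128991) px
  c2 = (519.653027, 226.947878) px
  c3 = (419.596531, 249.508782) px
Planar DLT: solve 8×8 A·h = b for H (H[2,2]=1):
  H  [+751.87265 +120.28777 +475.54926]
  H  [-154.93554 +1256.15121 +322.39692]
  H  [+0.04242 +0.07514 +1.00000]
B = K⁻¹H; ‖b₁‖=1.527400, ‖b₂‖=1.527400; λ = 2/(‖b₁‖+‖b₂‖) = 0.654707, sign → tz>0 ⇒ λ=+0.654707
r₁ = λ·B[:,0] = (+0.99080,-0.13244,+0.02777); r₂ = λ·B[:,1] = (+0.13097,+0.99017,+0.04919)
r₃ = r₁×r₂ = (-0.03401,-0.04510,+0.99840); SVD([r₁ r₂ r₃]) → R = UVᵀ:
  R  [+0.99080 +0.13097 -0.03401]
  R  [-0.13244 +0.99017 -0.04510]
  R  [+0.02777 +0.04919 +0.99840]
t = (+0.23452, +0.05857, +0.65471) m
tr R = 2.979371; θ = arccos((tr R − 1)/2) = 0.143753 rad = 8.236°
axis k = ((R−Rᵀ)₃₂, (R−Rᵀ)₁₃, (R−Rᵀ)₂₁) / (2 sinθ) = (+0.329101, -0.215653, -0.919340)
rvec = θ·k = (+0.047309, -0.031001, -0.132158)

rvec=(0.0473, -0.0310, -0.1322) tvec=(0.2345, 0.0586, 0.6547)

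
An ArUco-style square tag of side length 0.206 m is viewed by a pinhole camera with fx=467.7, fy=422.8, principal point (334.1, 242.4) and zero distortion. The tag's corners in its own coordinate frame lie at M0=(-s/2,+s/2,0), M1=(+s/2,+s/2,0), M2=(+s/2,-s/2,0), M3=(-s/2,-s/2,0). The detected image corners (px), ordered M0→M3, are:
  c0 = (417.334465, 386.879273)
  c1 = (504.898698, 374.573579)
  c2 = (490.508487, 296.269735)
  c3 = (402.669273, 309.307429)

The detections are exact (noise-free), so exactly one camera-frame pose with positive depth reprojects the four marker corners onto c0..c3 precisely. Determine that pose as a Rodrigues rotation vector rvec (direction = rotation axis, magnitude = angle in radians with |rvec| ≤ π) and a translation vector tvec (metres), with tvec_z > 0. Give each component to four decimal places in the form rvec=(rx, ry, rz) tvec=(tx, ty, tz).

rvec=(0.0282, 0.0438, -0.1715) tvec=(0.2798, 0.2575, 1.0943)

Intrinsics K: fx=467.7, fy=422.8, cx=334.1, cy=242.4
Marker side s = 0.206 m; corners in marker frame (Z=0):
  M0 = (-0.1030, +0.1030, 0)
  M1 = (+0.1030, +0.1030, 0)
  M2 = (+0.1030, -0.1030, 0)
  M3 = (-0.1030, -0.1030, 0)
Detected image corners:
  c0 = (417.334465, 386.879273) px
  c1 = (504.898698, 374.573579) px
  c2 = (490.508487, 296.269735) px
  c3 = (402.669273, 309.307429) px
Planar DLT: solve 8×8 A·h = b for H (H[2,2]=1):
  H  [+406.67897 +80.59016 +453.67968]
  H  [-75.85848 +385.91004 +341.87391]
  H  [-0.04199 +0.02218 +1.00000]
B = K⁻¹H; ‖b₁‖=0.913804, ‖b₂‖=0.913804; λ = 2/(‖b₁‖+‖b₂‖) = 1.094327, sign → tz>0 ⇒ λ=+1.094327
r₁ = λ·B[:,0] = (+0.98437,-0.17000,-0.04595); r₂ = λ·B[:,1] = (+0.17123,+0.98493,+0.02427)
r₃ = r₁×r₂ = (+0.04113,-0.03176,+0.99865); SVD([r₁ r₂ r₃]) → R = UVᵀ:
  R  [+0.98437 +0.17123 +0.04113]
  R  [-0.17000 +0.98493 -0.03176]
  R  [-0.04595 +0.02427 +0.99865]
t = (+0.27979, +0.25747, +1.09433) m
tr R = 2.967953; θ = arccos((tr R − 1)/2) = 0.179256 rad = 10.271°
axis k = ((R−Rᵀ)₃₂, (R−Rᵀ)₁₃, (R−Rᵀ)₂₁) / (2 sinθ) = (+0.157106, +0.244193, -0.956916)
rvec = θ·k = (+0.028162, +0.043773, -0.171532)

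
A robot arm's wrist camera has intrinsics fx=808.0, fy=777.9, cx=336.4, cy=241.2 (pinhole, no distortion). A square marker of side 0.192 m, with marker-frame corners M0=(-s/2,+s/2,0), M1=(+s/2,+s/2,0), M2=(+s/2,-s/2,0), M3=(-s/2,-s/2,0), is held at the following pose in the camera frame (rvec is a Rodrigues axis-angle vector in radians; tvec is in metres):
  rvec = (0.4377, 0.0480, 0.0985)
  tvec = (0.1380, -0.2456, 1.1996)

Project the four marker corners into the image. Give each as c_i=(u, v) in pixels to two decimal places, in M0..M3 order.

c0=(358.78, 135.28) c1=(483.44, 147.60) c2=(505.20, 24.60) c3=(371.69, 11.93)

Intrinsics K: fx=808.0, fy=777.9, cx=336.4, cy=241.2
Marker side s = 0.192 m; corners in marker frame (Z=0):
  M0 = (-0.0960, +0.0960, 0)
  M1 = (+0.0960, +0.0960, 0)
  M2 = (+0.0960, -0.0960, 0)
  M3 = (-0.0960, -0.0960, 0)
rvec = (0.4377, 0.0480, 0.0985), |rvec| = θ = 0.45121 rad = 25.852°
Rodrigues: sinθ=0.43605, 1−cosθ=0.10008; R = I + sinθ·[k]× + (1−cosθ)·[k]×²:
    [+0.99410 -0.08486 +0.06758]
    [+0.10552 +0.90105 -0.42067]
    [-0.02519 +0.42532 +0.90469]
t = (0.1380, -0.2456, 1.1996) m
M0: Pc = R·M0+t = (+0.03442, -0.16923, +1.24285); u = 808.0·(+0.03442)/1.24285 + 336.4 = 358.7769, v = 777.9·(-0.16923)/1.24285 + 241.2 = 135.2797
M1: Pc = R·M1+t = (+0.22529, -0.14897, +1.23801); u = 808.0·(+0.22529)/1.23801 + 336.4 = 483.4353, v = 777.9·(-0.14897)/1.23801 + 241.2 = 147.5960
M2: Pc = R·M2+t = (+0.24158, -0.32197, +1.15635); u = 808.0·(+0.24158)/1.15635 + 336.4 = 505.2043, v = 777.9·(-0.32197)/1.15635 + 241.2 = 24.6034
M3: Pc = R·M3+t = (+0.05071, -0.34223, +1.16119); u = 808.0·(+0.05071)/1.16119 + 336.4 = 371.6885, v = 777.9·(-0.34223)/1.16119 + 241.2 = 11.9334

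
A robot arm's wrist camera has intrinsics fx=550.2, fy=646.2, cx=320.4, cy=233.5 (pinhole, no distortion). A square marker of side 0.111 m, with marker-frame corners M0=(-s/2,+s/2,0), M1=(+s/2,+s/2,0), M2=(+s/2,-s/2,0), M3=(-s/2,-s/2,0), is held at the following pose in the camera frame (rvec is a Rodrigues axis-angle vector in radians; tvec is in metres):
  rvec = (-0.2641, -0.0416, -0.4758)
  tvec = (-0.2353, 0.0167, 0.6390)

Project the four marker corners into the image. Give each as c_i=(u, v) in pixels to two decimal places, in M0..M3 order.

Intrinsics K: fx=550.2, fy=646.2, cx=320.4, cy=233.5
Marker side s = 0.111 m; corners in marker frame (Z=0):
  M0 = (-0.0555, +0.0555, 0)
  M1 = (+0.0555, +0.0555, 0)
  M2 = (+0.0555, -0.0555, 0)
  M3 = (-0.0555, -0.0555, 0)
rvec = (-0.2641, -0.0416, -0.4758), |rvec| = θ = 0.54577 rad = 31.270°
Rodrigues: sinθ=0.51908, 1−cosθ=0.14527; R = I + sinθ·[k]× + (1−cosθ)·[k]×²:
    [+0.88875 +0.45789 +0.02172]
    [-0.44717 +0.85557 +0.26084]
    [+0.10085 -0.24153 +0.96514]
t = (-0.2353, 0.0167, 0.6390) m
M0: Pc = R·M0+t = (-0.25921, +0.08900, +0.62000); u = 550.2·(-0.25921)/0.62000 + 320.4 = 90.3689, v = 646.2·(+0.08900)/0.62000 + 233.5 = 326.2636
M1: Pc = R·M1+t = (-0.16056, +0.03937, +0.63119); u = 550.2·(-0.16056)/0.63119 + 320.4 = 180.4408, v = 646.2·(+0.03937)/0.63119 + 233.5 = 273.8023
M2: Pc = R·M2+t = (-0.21139, -0.05560, +0.65800); u = 550.2·(-0.21139)/0.65800 + 320.4 = 143.6447, v = 646.2·(-0.05560)/0.65800 + 233.5 = 178.8951
M3: Pc = R·M3+t = (-0.31004, -0.00597, +0.64681); u = 550.2·(-0.31004)/0.64681 + 320.4 = 56.6694, v = 646.2·(-0.00597)/0.64681 + 233.5 = 227.5393

c0=(90.37, 326.26) c1=(180.44, 273.80) c2=(143.64, 178.90) c3=(56.67, 227.54)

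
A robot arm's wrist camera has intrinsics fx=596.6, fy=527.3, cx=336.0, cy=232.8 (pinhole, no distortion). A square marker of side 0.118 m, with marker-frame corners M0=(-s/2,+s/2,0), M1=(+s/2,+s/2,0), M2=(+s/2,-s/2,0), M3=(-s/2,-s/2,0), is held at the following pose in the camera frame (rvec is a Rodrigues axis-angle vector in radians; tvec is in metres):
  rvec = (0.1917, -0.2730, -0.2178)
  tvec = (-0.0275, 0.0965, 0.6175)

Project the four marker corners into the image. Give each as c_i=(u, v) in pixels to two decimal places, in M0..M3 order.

c0=(266.28, 375.88) c1=(372.03, 346.50) c2=(352.34, 254.87) c3=(241.06, 281.03)

Intrinsics K: fx=596.6, fy=527.3, cx=336.0, cy=232.8
Marker side s = 0.118 m; corners in marker frame (Z=0):
  M0 = (-0.0590, +0.0590, 0)
  M1 = (+0.0590, +0.0590, 0)
  M2 = (+0.0590, -0.0590, 0)
  M3 = (-0.0590, -0.0590, 0)
rvec = (0.1917, -0.2730, -0.2178), |rvec| = θ = 0.39839 rad = 22.826°
Rodrigues: sinθ=0.38794, 1−cosθ=0.07831; R = I + sinθ·[k]× + (1−cosθ)·[k]×²:
    [+0.93982 +0.18626 -0.28644]
    [-0.23791 +0.95846 -0.15733]
    [+0.24523 +0.21601 +0.94509]
t = (-0.0275, 0.0965, 0.6175) m
M0: Pc = R·M0+t = (-0.07196, +0.16709, +0.61578); u = 596.6·(-0.07196)/0.61578 + 336.0 = 266.2810, v = 527.3·(+0.16709)/0.61578 + 232.8 = 375.8786
M1: Pc = R·M1+t = (+0.03894, +0.13901, +0.64471); u = 596.6·(+0.03894)/0.64471 + 336.0 = 372.0329, v = 527.3·(+0.13901)/0.64471 + 232.8 = 346.4961
M2: Pc = R·M2+t = (+0.01696, +0.02591, +0.61922); u = 596.6·(+0.01696)/0.61922 + 336.0 = 352.3403, v = 527.3·(+0.02591)/0.61922 + 232.8 = 254.8673
M3: Pc = R·M3+t = (-0.09394, +0.05399, +0.59029); u = 596.6·(-0.09394)/0.59029 + 336.0 = 241.0565, v = 527.3·(+0.05399)/0.59029 + 232.8 = 281.0266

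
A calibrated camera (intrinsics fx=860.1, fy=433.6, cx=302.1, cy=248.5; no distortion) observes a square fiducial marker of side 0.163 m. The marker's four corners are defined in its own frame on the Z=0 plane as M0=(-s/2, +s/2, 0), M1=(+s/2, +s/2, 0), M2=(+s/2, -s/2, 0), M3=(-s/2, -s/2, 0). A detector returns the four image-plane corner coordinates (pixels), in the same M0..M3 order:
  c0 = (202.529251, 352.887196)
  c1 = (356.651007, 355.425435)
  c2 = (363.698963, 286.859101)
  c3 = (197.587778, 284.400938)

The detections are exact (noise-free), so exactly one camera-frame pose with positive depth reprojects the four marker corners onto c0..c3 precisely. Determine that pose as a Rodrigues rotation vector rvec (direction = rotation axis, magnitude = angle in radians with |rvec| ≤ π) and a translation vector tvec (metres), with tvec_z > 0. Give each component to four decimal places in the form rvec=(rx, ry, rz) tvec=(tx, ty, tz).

Intrinsics K: fx=860.1, fy=433.6, cx=302.1, cy=248.5
Marker side s = 0.163 m; corners in marker frame (Z=0):
  M0 = (-0.0815, +0.0815, 0)
  M1 = (+0.0815, +0.0815, 0)
  M2 = (+0.0815, -0.0815, 0)
  M3 = (-0.0815, -0.0815, 0)
Detected image corners:
  c0 = (202.529251, 352.887196) px
  c1 = (356.651007, 355.425435) px
  c2 = (363.698963, 286.859101) px
  c3 = (197.587778, 284.400938) px
Planar DLT: solve 8×8 A·h = b for H (H[2,2]=1):
  H  [+974.23542 +122.24687 +279.94103]
  H  [+7.68676 +567.30940 +321.17310]
  H  [-0.02391 +0.45923 +1.00000]
B = K⁻¹H; ‖b₁‖=1.141782, ‖b₂‖=1.141782; λ = 2/(‖b₁‖+‖b₂‖) = 0.875824, sign → tz>0 ⇒ λ=+0.875824
r₁ = λ·B[:,0] = (+0.99940,+0.02753,-0.02094); r₂ = λ·B[:,1] = (-0.01679,+0.91540,+0.40220)
r₃ = r₁×r₂ = (+0.03024,-0.40161,+0.91531); SVD([r₁ r₂ r₃]) → R = UVᵀ:
  R  [+0.99940 -0.01679 +0.03024]
  R  [+0.02753 +0.91540 -0.40161]
  R  [-0.02094 +0.40220 +0.91531]
t = (-0.02256, +0.14679, +0.87582) m
tr R = 2.830111; θ = arccos((tr R − 1)/2) = 0.415151 rad = 23.786°
axis k = ((R−Rᵀ)₃₂, (R−Rᵀ)₁₃, (R−Rᵀ)₂₁) / (2 sinθ) = (+0.996472, +0.063451, +0.054936)
rvec = θ·k = (+0.413686, +0.026342, +0.022807)

rvec=(0.4137, 0.0263, 0.0228) tvec=(-0.0226, 0.1468, 0.8758)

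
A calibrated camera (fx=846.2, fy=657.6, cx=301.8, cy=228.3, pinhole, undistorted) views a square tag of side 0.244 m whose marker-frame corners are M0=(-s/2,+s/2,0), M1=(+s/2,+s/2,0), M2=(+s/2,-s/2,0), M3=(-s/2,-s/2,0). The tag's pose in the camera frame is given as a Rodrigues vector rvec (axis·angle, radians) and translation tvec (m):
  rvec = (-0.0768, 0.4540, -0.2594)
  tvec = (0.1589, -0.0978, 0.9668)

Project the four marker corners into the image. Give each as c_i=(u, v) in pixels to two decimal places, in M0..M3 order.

Intrinsics K: fx=846.2, fy=657.6, cx=301.8, cy=228.3
Marker side s = 0.244 m; corners in marker frame (Z=0):
  M0 = (-0.1220, +0.1220, 0)
  M1 = (+0.1220, +0.1220, 0)
  M2 = (+0.1220, -0.1220, 0)
  M3 = (-0.1220, -0.1220, 0)
rvec = (-0.0768, 0.4540, -0.2594), |rvec| = θ = 0.52849 rad = 30.280°
Rodrigues: sinθ=0.50423, 1−cosθ=0.13643; R = I + sinθ·[k]× + (1−cosθ)·[k]×²:
    [+0.86645 +0.23046 +0.44289]
    [-0.26452 +0.96425 +0.01575]
    [-0.42343 -0.13080 +0.89644]
t = (0.1589, -0.0978, 0.9668) m
M0: Pc = R·M0+t = (+0.08131, +0.05211, +1.00250); u = 846.2·(+0.08131)/1.00250 + 301.8 = 370.4323, v = 657.6·(+0.05211)/1.00250 + 228.3 = 262.4824
M1: Pc = R·M1+t = (+0.29272, -0.01243, +0.89918); u = 846.2·(+0.29272)/0.89918 + 301.8 = 577.2745, v = 657.6·(-0.01243)/0.89918 + 228.3 = 219.2071
M2: Pc = R·M2+t = (+0.23649, -0.24771, +0.93110); u = 846.2·(+0.23649)/0.93110 + 301.8 = 516.7270, v = 657.6·(-0.24771)/0.93110 + 228.3 = 53.3515
M3: Pc = R·M3+t = (+0.02508, -0.18317, +1.03442); u = 846.2·(+0.02508)/1.03442 + 301.8 = 322.3140, v = 657.6·(-0.18317)/1.03442 + 228.3 = 111.8571

c0=(370.43, 262.48) c1=(577.27, 219.21) c2=(516.73, 53.35) c3=(322.31, 111.86)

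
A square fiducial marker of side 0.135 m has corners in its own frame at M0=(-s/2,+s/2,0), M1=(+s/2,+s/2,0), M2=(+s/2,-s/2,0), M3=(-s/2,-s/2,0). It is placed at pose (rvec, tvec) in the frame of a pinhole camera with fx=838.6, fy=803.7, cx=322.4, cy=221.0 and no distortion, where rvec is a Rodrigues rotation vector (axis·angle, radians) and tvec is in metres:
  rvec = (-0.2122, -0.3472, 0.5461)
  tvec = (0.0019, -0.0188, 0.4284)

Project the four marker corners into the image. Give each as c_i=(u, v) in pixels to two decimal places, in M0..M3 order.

c0=(142.95, 223.23) c1=(369.78, 360.36) c2=(479.95, 154.24) c3=(282.76, 12.31)

Intrinsics K: fx=838.6, fy=803.7, cx=322.4, cy=221.0
Marker side s = 0.135 m; corners in marker frame (Z=0):
  M0 = (-0.0675, +0.0675, 0)
  M1 = (+0.0675, +0.0675, 0)
  M2 = (+0.0675, -0.0675, 0)
  M3 = (-0.0675, -0.0675, 0)
rvec = (-0.2122, -0.3472, 0.5461), |rvec| = θ = 0.68103 rad = 39.020°
Rodrigues: sinθ=0.62959, 1−cosθ=0.22308; R = I + sinθ·[k]× + (1−cosθ)·[k]×²:
    [+0.79858 -0.46942 -0.37671]
    [+0.54029 +0.83490 +0.10498]
    [+0.26524 -0.28737 +0.92036]
t = (0.0019, -0.0188, 0.4284) m
M0: Pc = R·M0+t = (-0.08369, +0.00109, +0.39110); u = 838.6·(-0.08369)/0.39110 + 322.4 = 142.9506, v = 803.7·(+0.00109)/0.39110 + 221.0 = 223.2327
M1: Pc = R·M1+t = (+0.02412, +0.07403, +0.42691); u = 838.6·(+0.02412)/0.42691 + 322.4 = 369.7776, v = 803.7·(+0.07403)/0.42691 + 221.0 = 360.3618
M2: Pc = R·M2+t = (+0.08749, -0.03869, +0.46570); u = 838.6·(+0.08749)/0.46570 + 322.4 = 479.9456, v = 803.7·(-0.03869)/0.46570 + 221.0 = 154.2355
M3: Pc = R·M3+t = (-0.02032, -0.11163, +0.42989); u = 838.6·(-0.02032)/0.42989 + 322.4 = 282.7643, v = 803.7·(-0.11163)/0.42989 + 221.0 = 12.3122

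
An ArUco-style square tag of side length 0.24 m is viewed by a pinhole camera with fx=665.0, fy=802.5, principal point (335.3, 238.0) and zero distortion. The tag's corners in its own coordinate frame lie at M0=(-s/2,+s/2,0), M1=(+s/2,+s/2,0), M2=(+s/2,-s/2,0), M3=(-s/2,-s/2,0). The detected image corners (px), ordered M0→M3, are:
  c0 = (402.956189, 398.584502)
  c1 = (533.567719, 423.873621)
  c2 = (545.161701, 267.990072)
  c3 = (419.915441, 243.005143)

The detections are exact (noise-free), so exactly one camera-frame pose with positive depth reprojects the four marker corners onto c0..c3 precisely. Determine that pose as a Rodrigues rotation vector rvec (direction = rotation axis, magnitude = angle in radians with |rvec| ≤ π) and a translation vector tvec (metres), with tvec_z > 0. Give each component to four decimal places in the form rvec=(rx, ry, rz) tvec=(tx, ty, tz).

Intrinsics K: fx=665.0, fy=802.5, cx=335.3, cy=238.0
Marker side s = 0.24 m; corners in marker frame (Z=0):
  M0 = (-0.1200, +0.1200, 0)
  M1 = (+0.1200, +0.1200, 0)
  M2 = (+0.1200, -0.1200, 0)
  M3 = (-0.1200, -0.1200, 0)
Detected image corners:
  c0 = (402.956189, 398.584502) px
  c1 = (533.567719, 423.873621) px
  c2 = (545.161701, 267.990072) px
  c3 = (419.915441, 243.005143) px
Planar DLT: solve 8×8 A·h = b for H (H[2,2]=1):
  H  [+542.17703 -141.48878 +475.69938]
  H  [+111.29596 +591.36142 +331.78080]
  H  [+0.01971 -0.17255 +1.00000]
B = K⁻¹H; ‖b₁‖=0.816485, ‖b₂‖=0.816485; λ = 2/(‖b₁‖+‖b₂‖) = 1.224763, sign → tz>0 ⇒ λ=+1.224763
r₁ = λ·B[:,0] = (+0.98638,+0.16270,+0.02414); r₂ = λ·B[:,1] = (-0.15403,+0.96520,-0.21133)
r₃ = r₁×r₂ = (-0.05769,+0.20473,+0.97712); SVD([r₁ r₂ r₃]) → R = UVᵀ:
  R  [+0.98638 -0.15403 -0.05769]
  R  [+0.16270 +0.96520 +0.20473]
  R  [+0.02414 -0.21133 +0.97712]
t = (+0.25858, +0.14313, +1.22476) m
tr R = 2.928698; θ = arccos((tr R − 1)/2) = 0.267823 rad = 15.345°
axis k = ((R−Rᵀ)₃₂, (R−Rᵀ)₁₃, (R−Rᵀ)₂₁) / (2 sinθ) = (-0.786114, -0.154609, +0.598432)
rvec = θ·k = (-0.210540, -0.041408, +0.160274)

rvec=(-0.2105, -0.0414, 0.1603) tvec=(0.2586, 0.1431, 1.2248)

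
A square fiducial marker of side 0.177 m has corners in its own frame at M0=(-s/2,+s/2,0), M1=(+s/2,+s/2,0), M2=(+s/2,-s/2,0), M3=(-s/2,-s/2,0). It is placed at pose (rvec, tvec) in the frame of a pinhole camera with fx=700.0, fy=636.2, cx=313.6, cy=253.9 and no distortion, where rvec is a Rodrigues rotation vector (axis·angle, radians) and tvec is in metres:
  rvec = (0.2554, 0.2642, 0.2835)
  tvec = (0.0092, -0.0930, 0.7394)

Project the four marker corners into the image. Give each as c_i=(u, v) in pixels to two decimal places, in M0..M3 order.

Intrinsics K: fx=700.0, fy=636.2, cx=313.6, cy=253.9
Marker side s = 0.177 m; corners in marker frame (Z=0):
  M0 = (-0.0885, +0.0885, 0)
  M1 = (+0.0885, +0.0885, 0)
  M2 = (+0.0885, -0.0885, 0)
  M3 = (-0.0885, -0.0885, 0)
rvec = (0.2554, 0.2642, 0.2835), |rvec| = θ = 0.46412 rad = 26.592°
Rodrigues: sinθ=0.44763, 1−cosθ=0.10578; R = I + sinθ·[k]× + (1−cosθ)·[k]×²:
    [+0.92625 -0.24029 +0.29037]
    [+0.30657 +0.92850 -0.20955]
    [-0.21926 +0.28311 +0.93369]
t = (0.0092, -0.0930, 0.7394) m
M0: Pc = R·M0+t = (-0.09404, -0.03796, +0.78386); u = 700.0·(-0.09404)/0.78386 + 313.6 = 229.6214, v = 636.2·(-0.03796)/0.78386 + 253.9 = 223.0913
M1: Pc = R·M1+t = (+0.06991, +0.01630, +0.74505); u = 700.0·(+0.06991)/0.74505 + 313.6 = 379.2801, v = 636.2·(+0.01630)/0.74505 + 253.9 = 267.8214
M2: Pc = R·M2+t = (+0.11244, -0.14804, +0.69494); u = 700.0·(+0.11244)/0.69494 + 313.6 = 426.8579, v = 636.2·(-0.14804)/0.69494 + 253.9 = 118.3725
M3: Pc = R·M3+t = (-0.05151, -0.20230, +0.73375); u = 700.0·(-0.05151)/0.73375 + 313.6 = 264.4619, v = 636.2·(-0.20230)/0.73375 + 253.9 = 78.4922

c0=(229.62, 223.09) c1=(379.28, 267.82) c2=(426.86, 118.37) c3=(264.46, 78.49)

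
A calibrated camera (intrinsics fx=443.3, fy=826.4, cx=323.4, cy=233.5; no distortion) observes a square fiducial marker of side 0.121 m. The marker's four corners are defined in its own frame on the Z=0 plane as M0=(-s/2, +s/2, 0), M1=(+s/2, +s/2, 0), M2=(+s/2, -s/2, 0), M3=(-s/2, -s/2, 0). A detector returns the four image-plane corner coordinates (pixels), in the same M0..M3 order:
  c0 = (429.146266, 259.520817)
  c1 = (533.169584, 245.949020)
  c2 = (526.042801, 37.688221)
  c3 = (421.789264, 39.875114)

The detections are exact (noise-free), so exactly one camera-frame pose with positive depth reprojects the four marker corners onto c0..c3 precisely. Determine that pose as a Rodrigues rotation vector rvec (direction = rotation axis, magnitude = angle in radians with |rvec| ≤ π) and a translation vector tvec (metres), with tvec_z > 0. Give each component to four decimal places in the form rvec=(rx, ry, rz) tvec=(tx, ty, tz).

rvec=(-0.0120, -0.2062, -0.0602) tvec=(0.1637, -0.0496, 0.4665)

Intrinsics K: fx=443.3, fy=826.4, cx=323.4, cy=233.5
Marker side s = 0.121 m; corners in marker frame (Z=0):
  M0 = (-0.0605, +0.0605, 0)
  M1 = (+0.0605, +0.0605, 0)
  M2 = (+0.0605, -0.0605, 0)
  M3 = (-0.0605, -0.0605, 0)
Detected image corners:
  c0 = (429.146266, 259.520817) px
  c1 = (533.169584, 245.949020) px
  c2 = (526.042801, 37.688221) px
  c3 = (421.789264, 39.875114) px
Planar DLT: solve 8×8 A·h = b for H (H[2,2]=1):
  H  [+1070.43910 +53.96077 +478.91822]
  H  [-1.04947 +1765.16833 +145.57410]
  H  [+0.43932 -0.01228 +1.00000]
B = K⁻¹H; ‖b₁‖=2.143466, ‖b₂‖=2.143466; λ = 2/(‖b₁‖+‖b₂‖) = 0.466534, sign → tz>0 ⇒ λ=+0.466534
r₁ = λ·B[:,0] = (+0.97702,-0.05850,+0.20496); r₂ = λ·B[:,1] = (+0.06097,+0.99812,-0.00573)
r₃ = r₁×r₂ = (-0.20424,+0.01809,+0.97875); SVD([r₁ r₂ r₃]) → R = UVᵀ:
  R  [+0.97702 +0.06097 -0.20424]
  R  [-0.05850 +0.99812 +0.01809]
  R  [+0.20496 -0.00573 +0.97875]
t = (+0.16367, -0.04964, +0.46653) m
tr R = 2.953899; θ = arccos((tr R − 1)/2) = 0.215127 rad = 12.326°
axis k = ((R−Rᵀ)₃₂, (R−Rᵀ)₁₃, (R−Rᵀ)₂₁) / (2 sinθ) = (-0.055798, -0.958427, -0.279831)
rvec = θ·k = (-0.012004, -0.206183, -0.060199)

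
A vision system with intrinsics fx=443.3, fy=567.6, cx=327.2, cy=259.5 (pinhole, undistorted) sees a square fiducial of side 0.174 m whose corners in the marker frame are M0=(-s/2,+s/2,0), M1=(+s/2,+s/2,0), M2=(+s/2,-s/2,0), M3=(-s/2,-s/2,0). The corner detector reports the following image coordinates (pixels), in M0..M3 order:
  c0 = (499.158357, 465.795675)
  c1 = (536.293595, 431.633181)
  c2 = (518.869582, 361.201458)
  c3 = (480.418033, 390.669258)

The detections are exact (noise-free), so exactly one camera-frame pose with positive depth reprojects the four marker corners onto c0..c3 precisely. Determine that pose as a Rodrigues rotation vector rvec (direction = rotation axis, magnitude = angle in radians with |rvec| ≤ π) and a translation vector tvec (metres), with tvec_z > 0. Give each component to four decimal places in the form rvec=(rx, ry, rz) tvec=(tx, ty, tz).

Intrinsics K: fx=443.3, fy=567.6, cx=327.2, cy=259.5
Marker side s = 0.174 m; corners in marker frame (Z=0):
  M0 = (-0.0870, +0.0870, 0)
  M1 = (+0.0870, +0.0870, 0)
  M2 = (+0.0870, -0.0870, 0)
  M3 = (-0.0870, -0.0870, 0)
Detected image corners:
  c0 = (499.158357, 465.795675) px
  c1 = (536.293595, 431.633181) px
  c2 = (518.869582, 361.201458) px
  c3 = (480.418033, 390.669258) px
Planar DLT: solve 8×8 A·h = b for H (H[2,2]=1):
  H  [+409.97139 +113.38554 +509.32274]
  H  [-26.61076 +425.59889 +411.86010]
  H  [+0.37897 +0.01885 +1.00000]
B = K⁻¹H; ‖b₁‖=0.779894, ‖b₂‖=0.779894; λ = 2/(‖b₁‖+‖b₂‖) = 1.282226, sign → tz>0 ⇒ λ=+1.282226
r₁ = λ·B[:,0] = (+0.82717,-0.28227,+0.48592); r₂ = λ·B[:,1] = (+0.31012,+0.95039,+0.02417)
r₃ = r₁×r₂ = (-0.46864,+0.13070,+0.87367); SVD([r₁ r₂ r₃]) → R = UVᵀ:
  R  [+0.82717 +0.31012 -0.46864]
  R  [-0.28227 +0.95039 +0.13070]
  R  [+0.48592 +0.02417 +0.87367]
t = (+0.52678, +0.34419, +1.28223) m
tr R = 2.651226; θ = arccos((tr R − 1)/2) = 0.599509 rad = 34.349°
axis k = ((R−Rᵀ)₃₂, (R−Rᵀ)₁₃, (R−Rᵀ)₂₁) / (2 sinθ) = (-0.094399, -0.845882, -0.524950)
rvec = θ·k = (-0.056593, -0.507114, -0.314712)

rvec=(-0.0566, -0.5071, -0.3147) tvec=(0.5268, 0.3442, 1.2822)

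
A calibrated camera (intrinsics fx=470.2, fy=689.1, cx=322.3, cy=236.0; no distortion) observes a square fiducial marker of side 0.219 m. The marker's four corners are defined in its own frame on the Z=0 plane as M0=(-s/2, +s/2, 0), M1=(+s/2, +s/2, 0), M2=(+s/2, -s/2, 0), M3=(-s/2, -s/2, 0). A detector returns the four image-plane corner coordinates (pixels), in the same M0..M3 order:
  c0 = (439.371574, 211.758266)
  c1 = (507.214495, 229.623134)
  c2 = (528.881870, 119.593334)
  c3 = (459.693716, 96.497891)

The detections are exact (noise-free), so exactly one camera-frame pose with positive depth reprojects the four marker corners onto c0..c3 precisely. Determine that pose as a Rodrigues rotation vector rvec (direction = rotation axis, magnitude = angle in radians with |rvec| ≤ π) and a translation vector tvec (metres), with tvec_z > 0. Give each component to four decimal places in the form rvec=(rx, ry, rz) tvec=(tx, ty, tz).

Intrinsics K: fx=470.2, fy=689.1, cx=322.3, cy=236.0
Marker side s = 0.219 m; corners in marker frame (Z=0):
  M0 = (-0.1095, +0.1095, 0)
  M1 = (+0.1095, +0.1095, 0)
  M2 = (+0.1095, -0.1095, 0)
  M3 = (-0.1095, -0.1095, 0)
Detected image corners:
  c0 = (439.371574, 211.758266) px
  c1 = (507.214495, 229.623134) px
  c2 = (528.881870, 119.593334) px
  c3 = (459.693716, 96.497891) px
Planar DLT: solve 8×8 A·h = b for H (H[2,2]=1):
  H  [+402.50143 -25.07118 +484.31753]
  H  [+123.79889 +538.19263 +165.47933]
  H  [+0.18540 +0.14646 +1.00000]
B = K⁻¹H; ‖b₁‖=0.761064, ‖b₂‖=0.761064; λ = 2/(‖b₁‖+‖b₂‖) = 1.313950, sign → tz>0 ⇒ λ=+1.313950
r₁ = λ·B[:,0] = (+0.95779,+0.15263,+0.24361); r₂ = λ·B[:,1] = (-0.20197,+0.96030,+0.19245)
r₃ = r₁×r₂ = (-0.20456,-0.23352,+0.95059); SVD([r₁ r₂ r₃]) → R = UVᵀ:
  R  [+0.95779 -0.20197 -0.20456]
  R  [+0.15263 +0.96030 -0.23352]
  R  [+0.24361 +0.19245 +0.95059]
t = (+0.45275, -0.13447, +1.31395) m
tr R = 2.868678; θ = arccos((tr R − 1)/2) = 0.364397 rad = 20.878°
axis k = ((R−Rᵀ)₃₂, (R−Rᵀ)₁₃, (R−Rᵀ)₂₁) / (2 sinθ) = (+0.597624, -0.628766, +0.497493)
rvec = θ·k = (+0.217773, -0.229120, +0.181285)

rvec=(0.2178, -0.2291, 0.1813) tvec=(0.4527, -0.1345, 1.3140)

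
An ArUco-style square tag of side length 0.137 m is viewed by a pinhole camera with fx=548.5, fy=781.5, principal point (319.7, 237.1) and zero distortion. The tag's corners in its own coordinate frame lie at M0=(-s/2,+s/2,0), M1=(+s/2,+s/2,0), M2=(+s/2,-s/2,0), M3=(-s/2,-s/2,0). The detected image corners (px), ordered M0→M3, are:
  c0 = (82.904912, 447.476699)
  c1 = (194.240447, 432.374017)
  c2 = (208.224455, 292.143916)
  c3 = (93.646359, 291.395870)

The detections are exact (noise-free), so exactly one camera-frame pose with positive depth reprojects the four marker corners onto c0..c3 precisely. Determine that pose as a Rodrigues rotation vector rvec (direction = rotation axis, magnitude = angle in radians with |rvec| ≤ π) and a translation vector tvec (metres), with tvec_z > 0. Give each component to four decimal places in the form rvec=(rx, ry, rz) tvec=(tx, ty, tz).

Intrinsics K: fx=548.5, fy=781.5, cx=319.7, cy=237.1
Marker side s = 0.137 m; corners in marker frame (Z=0):
  M0 = (-0.0685, +0.0685, 0)
  M1 = (+0.0685, +0.0685, 0)
  M2 = (+0.0685, -0.0685, 0)
  M3 = (-0.0685, -0.0685, 0)
Detected image corners:
  c0 = (82.904912, 447.476699) px
  c1 = (194.240447, 432.374017) px
  c2 = (208.224455, 292.143916) px
  c3 = (93.646359, 291.395870) px
Planar DLT: solve 8×8 A·h = b for H (H[2,2]=1):
  H  [+939.38412 -47.95292 +147.70528]
  H  [+237.39254 +1186.77710 +367.15705]
  H  [+0.79530 +0.29658 +1.00000]
B = K⁻¹H; ‖b₁‖=1.482105, ‖b₂‖=1.482105; λ = 2/(‖b₁‖+‖b₂‖) = 0.674716, sign → tz>0 ⇒ λ=+0.674716
r₁ = λ·B[:,0] = (+0.84278,+0.04216,+0.53660); r₂ = λ·B[:,1] = (-0.17562,+0.96391,+0.20011)
r₃ = r₁×r₂ = (-0.50880,-0.26288,+0.81977); SVD([r₁ r₂ r₃]) → R = UVᵀ:
  R  [+0.84278 -0.17562 -0.50880]
  R  [+0.04216 +0.96391 -0.26288]
  R  [+0.53660 +0.20011 +0.81977]
t = (-0.21157, +0.11229, +0.67472) m
tr R = 2.626458; θ = arccos((tr R − 1)/2) = 0.621117 rad = 35.587°
axis k = ((R−Rᵀ)₃₂, (R−Rᵀ)₁₃, (R−Rᵀ)₂₁) / (2 sinθ) = (+0.397795, -0.898192, +0.187112)
rvec = θ·k = (+0.247077, -0.557882, +0.116218)

rvec=(0.2471, -0.5579, 0.1162) tvec=(-0.2116, 0.1123, 0.6747)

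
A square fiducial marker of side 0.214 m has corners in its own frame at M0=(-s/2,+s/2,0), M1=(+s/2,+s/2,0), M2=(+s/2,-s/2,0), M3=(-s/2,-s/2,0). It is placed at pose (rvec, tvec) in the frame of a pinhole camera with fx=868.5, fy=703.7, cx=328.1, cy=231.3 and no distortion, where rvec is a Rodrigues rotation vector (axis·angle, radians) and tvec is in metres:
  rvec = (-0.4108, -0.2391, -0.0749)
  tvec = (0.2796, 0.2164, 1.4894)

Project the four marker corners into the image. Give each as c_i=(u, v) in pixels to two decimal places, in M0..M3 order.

c0=(443.40, 388.09) c1=(561.48, 380.08) c2=(534.74, 283.73) c3=(422.21, 287.94)

Intrinsics K: fx=868.5, fy=703.7, cx=328.1, cy=231.3
Marker side s = 0.214 m; corners in marker frame (Z=0):
  M0 = (-0.1070, +0.1070, 0)
  M1 = (+0.1070, +0.1070, 0)
  M2 = (+0.1070, -0.1070, 0)
  M3 = (-0.1070, -0.1070, 0)
rvec = (-0.4108, -0.2391, -0.0749), |rvec| = θ = 0.48118 rad = 27.570°
Rodrigues: sinθ=0.46283, 1−cosθ=0.11355; R = I + sinθ·[k]× + (1−cosθ)·[k]×²:
    [+0.96921 +0.12021 -0.21489]
    [-0.02387 +0.91449 +0.40391]
    [+0.24507 -0.38635 +0.88920]
t = (0.2796, 0.2164, 1.4894) m
M0: Pc = R·M0+t = (+0.18876, +0.31680, +1.42184); u = 868.5·(+0.18876)/1.42184 + 328.1 = 443.3984, v = 703.7·(+0.31680)/1.42184 + 231.3 = 388.0936
M1: Pc = R·M1+t = (+0.39617, +0.31170, +1.47428); u = 868.5·(+0.39617)/1.47428 + 328.1 = 561.4828, v = 703.7·(+0.31170)/1.47428 + 231.3 = 380.0775
M2: Pc = R·M2+t = (+0.37044, +0.11600, +1.55696); u = 868.5·(+0.37044)/1.55696 + 328.1 = 534.7394, v = 703.7·(+0.11600)/1.55696 + 231.3 = 283.7266
M3: Pc = R·M3+t = (+0.16303, +0.12110, +1.50452); u = 868.5·(+0.16303)/1.50452 + 328.1 = 422.2118, v = 703.7·(+0.12110)/1.50452 + 231.3 = 287.9435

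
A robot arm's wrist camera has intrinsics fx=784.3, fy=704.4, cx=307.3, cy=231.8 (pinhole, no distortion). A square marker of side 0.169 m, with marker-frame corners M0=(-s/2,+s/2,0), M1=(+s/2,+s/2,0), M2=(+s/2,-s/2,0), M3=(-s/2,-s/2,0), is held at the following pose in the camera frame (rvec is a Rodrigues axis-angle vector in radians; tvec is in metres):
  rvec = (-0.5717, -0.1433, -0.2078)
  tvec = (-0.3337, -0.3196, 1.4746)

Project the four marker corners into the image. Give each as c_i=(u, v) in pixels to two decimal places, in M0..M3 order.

Intrinsics K: fx=784.3, fy=704.4, cx=307.3, cy=231.8
Marker side s = 0.169 m; corners in marker frame (Z=0):
  M0 = (-0.0845, +0.0845, 0)
  M1 = (+0.0845, +0.0845, 0)
  M2 = (+0.0845, -0.0845, 0)
  M3 = (-0.0845, -0.0845, 0)
rvec = (-0.5717, -0.1433, -0.2078), |rvec| = θ = 0.62495 rad = 35.807°
Rodrigues: sinθ=0.58505, 1−cosθ=0.18900; R = I + sinθ·[k]× + (1−cosθ)·[k]×²:
    [+0.96917 +0.23418 -0.07666]
    [-0.15489 +0.82093 +0.54962]
    [+0.19164 -0.52080 +0.83189]
t = (-0.3337, -0.3196, 1.4746) m
M0: Pc = R·M0+t = (-0.39581, -0.23714, +1.41440); u = 784.3·(-0.39581)/1.41440 + 307.3 = 87.8211, v = 704.4·(-0.23714)/1.41440 + 231.8 = 113.6978
M1: Pc = R·M1+t = (-0.23202, -0.26332, +1.44679); u = 784.3·(-0.23202)/1.44679 + 307.3 = 181.5240, v = 704.4·(-0.26332)/1.44679 + 231.8 = 103.5972
M2: Pc = R·M2+t = (-0.27159, -0.40206, +1.53480); u = 784.3·(-0.27159)/1.53480 + 307.3 = 168.5126, v = 704.4·(-0.40206)/1.53480 + 231.8 = 47.2752
M3: Pc = R·M3+t = (-0.43538, -0.37588, +1.50241); u = 784.3·(-0.43538)/1.50241 + 307.3 = 80.0185, v = 704.4·(-0.37588)/1.50241 + 231.8 = 55.5700

c0=(87.82, 113.70) c1=(181.52, 103.60) c2=(168.51, 47.28) c3=(80.02, 55.57)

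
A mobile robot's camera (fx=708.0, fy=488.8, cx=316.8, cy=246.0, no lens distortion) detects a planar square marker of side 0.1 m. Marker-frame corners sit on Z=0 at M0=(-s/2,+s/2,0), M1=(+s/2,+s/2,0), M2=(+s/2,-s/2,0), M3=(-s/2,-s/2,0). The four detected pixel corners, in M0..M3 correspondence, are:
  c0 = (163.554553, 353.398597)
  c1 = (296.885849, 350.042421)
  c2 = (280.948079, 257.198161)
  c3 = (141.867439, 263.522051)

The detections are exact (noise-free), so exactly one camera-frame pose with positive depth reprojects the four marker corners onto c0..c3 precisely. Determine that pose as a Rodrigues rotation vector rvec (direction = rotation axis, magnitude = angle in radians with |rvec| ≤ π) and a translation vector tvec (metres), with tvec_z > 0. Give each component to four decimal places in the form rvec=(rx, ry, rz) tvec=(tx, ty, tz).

Intrinsics K: fx=708.0, fy=488.8, cx=316.8, cy=246.0
Marker side s = 0.1 m; corners in marker frame (Z=0):
  M0 = (-0.0500, +0.0500, 0)
  M1 = (+0.0500, +0.0500, 0)
  M2 = (+0.0500, -0.0500, 0)
  M3 = (-0.0500, -0.0500, 0)
Detected image corners:
  c0 = (163.554553, 353.398597) px
  c1 = (296.885849, 350.042421) px
  c2 = (280.948079, 257.198161) px
  c3 = (141.867439, 263.522051) px
Planar DLT: solve 8×8 A·h = b for H (H[2,2]=1):
  H  [+1295.08807 +290.92099 +220.00952]
  H  [-139.95315 +1055.25544 +307.13546]
  H  [-0.30028 +0.46358 +1.00000]
B = K⁻¹H; ‖b₁‖=1.991004, ‖b₂‖=1.991004; λ = 2/(‖b₁‖+‖b₂‖) = 0.502259, sign → tz>0 ⇒ λ=+0.502259
r₁ = λ·B[:,0] = (+0.98623,-0.06790,-0.15082); r₂ = λ·B[:,1] = (+0.10220,+0.96713,+0.23284)
r₃ = r₁×r₂ = (+0.13005,-0.24504,+0.96075); SVD([r₁ r₂ r₃]) → R = UVᵀ:
  R  [+0.98623 +0.10220 +0.13005]
  R  [-0.06790 +0.96713 -0.24504]
  R  [-0.15082 +0.23284 +0.96075]
t = (-0.06866, +0.06282, +0.50226) m
tr R = 2.914108; θ = arccos((tr R − 1)/2) = 0.294132 rad = 16.853°
axis k = ((R−Rᵀ)₃₂, (R−Rᵀ)₁₃, (R−Rᵀ)₂₁) / (2 sinθ) = (+0.824190, +0.484402, -0.293369)
rvec = θ·k = (+0.242421, +0.142478, -0.086289)

rvec=(0.2424, 0.1425, -0.0863) tvec=(-0.0687, 0.0628, 0.5023)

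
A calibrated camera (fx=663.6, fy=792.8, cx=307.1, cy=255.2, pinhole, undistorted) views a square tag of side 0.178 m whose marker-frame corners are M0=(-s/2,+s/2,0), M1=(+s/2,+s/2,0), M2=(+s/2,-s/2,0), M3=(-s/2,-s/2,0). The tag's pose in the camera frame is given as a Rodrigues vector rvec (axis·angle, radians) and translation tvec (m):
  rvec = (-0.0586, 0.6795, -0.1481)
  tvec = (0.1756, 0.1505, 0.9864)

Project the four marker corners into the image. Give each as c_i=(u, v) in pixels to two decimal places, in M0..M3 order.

c0=(382.74, 448.87) c1=(490.18, 448.31) c2=(471.91, 296.30) c3=(368.25, 312.86)

Intrinsics K: fx=663.6, fy=792.8, cx=307.1, cy=255.2
Marker side s = 0.178 m; corners in marker frame (Z=0):
  M0 = (-0.0890, +0.0890, 0)
  M1 = (+0.0890, +0.0890, 0)
  M2 = (+0.0890, -0.0890, 0)
  M3 = (-0.0890, -0.0890, 0)
rvec = (-0.0586, 0.6795, -0.1481), |rvec| = θ = 0.69792 rad = 39.988°
Rodrigues: sinθ=0.64262, 1−cosθ=0.23382; R = I + sinθ·[k]× + (1−cosθ)·[k]×²:
    [+0.76783 +0.11725 +0.62983]
    [-0.15548 +0.98782 +0.00565]
    [-0.62150 -0.10226 +0.77671]
t = (0.1756, 0.1505, 0.9864) m
M0: Pc = R·M0+t = (+0.11770, +0.25225, +1.03261); u = 663.6·(+0.11770)/1.03261 + 307.1 = 382.7380, v = 792.8·(+0.25225)/1.03261 + 255.2 = 448.8710
M1: Pc = R·M1+t = (+0.25437, +0.22458, +0.92199); u = 663.6·(+0.25437)/0.92199 + 307.1 = 490.1849, v = 792.8·(+0.22458)/0.92199 + 255.2 = 448.3114
M2: Pc = R·M2+t = (+0.23350, +0.04875, +0.94019); u = 663.6·(+0.23350)/0.94019 + 307.1 = 471.9091, v = 792.8·(+0.04875)/0.94019 + 255.2 = 296.3043
M3: Pc = R·M3+t = (+0.09683, +0.07642, +1.05081); u = 663.6·(+0.09683)/1.05081 + 307.1 = 368.2476, v = 792.8·(+0.07642)/1.05081 + 255.2 = 312.8572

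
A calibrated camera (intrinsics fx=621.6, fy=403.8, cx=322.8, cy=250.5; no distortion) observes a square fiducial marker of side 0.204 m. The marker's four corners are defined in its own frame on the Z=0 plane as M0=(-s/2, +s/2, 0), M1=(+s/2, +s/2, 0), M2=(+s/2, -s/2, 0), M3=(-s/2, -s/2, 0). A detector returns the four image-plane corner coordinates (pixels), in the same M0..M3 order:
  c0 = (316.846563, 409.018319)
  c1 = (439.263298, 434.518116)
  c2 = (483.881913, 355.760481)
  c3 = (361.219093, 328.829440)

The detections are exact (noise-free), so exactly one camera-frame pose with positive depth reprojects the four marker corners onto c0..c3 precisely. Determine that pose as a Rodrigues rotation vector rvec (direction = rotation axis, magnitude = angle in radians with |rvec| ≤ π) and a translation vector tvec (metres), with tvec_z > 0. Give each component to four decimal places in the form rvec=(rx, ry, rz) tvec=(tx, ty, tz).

Intrinsics K: fx=621.6, fy=403.8, cx=322.8, cy=250.5
Marker side s = 0.204 m; corners in marker frame (Z=0):
  M0 = (-0.1020, +0.1020, 0)
  M1 = (+0.1020, +0.1020, 0)
  M2 = (+0.1020, -0.1020, 0)
  M3 = (-0.1020, -0.1020, 0)
Detected image corners:
  c0 = (316.846563, 409.018319) px
  c1 = (439.263298, 434.518116) px
  c2 = (483.881913, 355.760481) px
  c3 = (361.219093, 328.829440) px
Planar DLT: solve 8×8 A·h = b for H (H[2,2]=1):
  H  [+631.08076 -203.14177 +400.69238]
  H  [+157.50399 +403.84240 +382.28478]
  H  [+0.07594 +0.03742 +1.00000]
B = K⁻¹H; ‖b₁‖=1.037111, ‖b₂‖=1.037111; λ = 2/(‖b₁‖+‖b₂‖) = 0.964217, sign → tz>0 ⇒ λ=+0.964217
r₁ = λ·B[:,0] = (+0.94090,+0.33067,+0.07322); r₂ = λ·B[:,1] = (-0.33385,+0.94194,+0.03608)
r₃ = r₁×r₂ = (-0.05704,-0.05839,+0.99666); SVD([r₁ r₂ r₃]) → R = UVᵀ:
  R  [+0.94090 -0.33385 -0.05704]
  R  [+0.33067 +0.94194 -0.05839]
  R  [+0.07322 +0.03608 +0.99666]
t = (+0.12083, +0.31468, +0.96422) m
tr R = 2.879500; θ = arccos((tr R − 1)/2) = 0.348898 rad = 19.990°
axis k = ((R−Rᵀ)₃₂, (R−Rᵀ)₁₃, (R−Rᵀ)₂₁) / (2 sinθ) = (+0.138169, -0.190512, +0.971913)
rvec = θ·k = (+0.048207, -0.066469, +0.339099)

rvec=(0.0482, -0.0665, 0.3391) tvec=(0.1208, 0.3147, 0.9642)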